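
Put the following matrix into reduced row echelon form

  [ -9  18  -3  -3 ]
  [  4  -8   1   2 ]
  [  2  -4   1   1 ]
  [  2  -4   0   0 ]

R1 -> -1/9·R1
  [ 1  -2  1/3  1/3 ]
  [ 4  -8    1    2 ]
  [ 2  -4    1    1 ]
  [ 2  -4    0    0 ]
R2 -> R2 − 4·R1
  [ 1  -2   1/3  1/3 ]
  [ 0   0  -1/3  2/3 ]
  [ 2  -4     1    1 ]
  [ 2  -4     0    0 ]
R3 -> R3 − 2·R1
  [ 1  -2   1/3  1/3 ]
  [ 0   0  -1/3  2/3 ]
  [ 0   0   1/3  1/3 ]
  [ 2  -4     0    0 ]
R4 -> R4 − 2·R1
  [ 1  -2   1/3   1/3 ]
  [ 0   0  -1/3   2/3 ]
  [ 0   0   1/3   1/3 ]
  [ 0   0  -2/3  -2/3 ]
R2 -> -3·R2
  [ 1  -2   1/3   1/3 ]
  [ 0   0     1    -2 ]
  [ 0   0   1/3   1/3 ]
  [ 0   0  -2/3  -2/3 ]
R3 -> R3 − 1/3·R2
  [ 1  -2   1/3   1/3 ]
  [ 0   0     1    -2 ]
  [ 0   0     0     1 ]
  [ 0   0  -2/3  -2/3 ]
R4 -> R4 + 2/3·R2
  [ 1  -2  1/3  1/3 ]
  [ 0   0    1   -2 ]
  [ 0   0    0    1 ]
  [ 0   0    0   -2 ]
R4 -> R4 + 2·R3
  [ 1  -2  1/3  1/3 ]
  [ 0   0    1   -2 ]
  [ 0   0    0    1 ]
  [ 0   0    0    0 ]
R2 -> R2 + 2·R3
  [ 1  -2  1/3  1/3 ]
  [ 0   0    1    0 ]
  [ 0   0    0    1 ]
  [ 0   0    0    0 ]
R1 -> R1 − 1/3·R3
  [ 1  -2  1/3  0 ]
  [ 0   0    1  0 ]
  [ 0   0    0  1 ]
  [ 0   0    0  0 ]
R1 -> R1 − 1/3·R2
  [ 1  -2  0  0 ]
  [ 0   0  1  0 ]
  [ 0   0  0  1 ]
  [ 0   0  0  0 ]

[[1, -2, 0, 0], [0, 0, 1, 0], [0, 0, 0, 1], [0, 0, 0, 0]]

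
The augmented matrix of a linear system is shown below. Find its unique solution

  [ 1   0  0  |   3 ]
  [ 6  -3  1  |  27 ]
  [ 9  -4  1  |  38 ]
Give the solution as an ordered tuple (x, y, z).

(3, -2, 3)

ρ2 → ρ2 − 6·ρ1
  [ 1   0  0  |   3 ]
  [ 0  -3  1  |   9 ]
  [ 9  -4  1  |  38 ]
ρ3 → ρ3 − 9·ρ1
  [ 1   0  0  |   3 ]
  [ 0  -3  1  |   9 ]
  [ 0  -4  1  |  11 ]
ρ2 → -1/3·ρ2
  [ 1   0     0  |   3 ]
  [ 0   1  -1/3  |  -3 ]
  [ 0  -4     1  |  11 ]
ρ3 → ρ3 + 4·ρ2
  [ 1  0     0  |   3 ]
  [ 0  1  -1/3  |  -3 ]
  [ 0  0  -1/3  |  -1 ]
ρ3 → -3·ρ3
  [ 1  0     0  |   3 ]
  [ 0  1  -1/3  |  -3 ]
  [ 0  0     1  |   3 ]
ρ2 → ρ2 + 1/3·ρ3
  [ 1  0  0  |   3 ]
  [ 0  1  0  |  -2 ]
  [ 0  0  1  |   3 ]
Reading off the last column: x = 3, y = -2, z = 3.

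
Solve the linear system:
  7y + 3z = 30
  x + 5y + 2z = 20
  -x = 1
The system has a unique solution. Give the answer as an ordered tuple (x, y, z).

Form the augmented matrix and row-reduce:
  [  0  7  3  |  30 ]
  [  1  5  2  |  20 ]
  [ -1  0  0  |   1 ]
Swap ρ1 and ρ2.
  [  1  5  2  |  20 ]
  [  0  7  3  |  30 ]
  [ -1  0  0  |   1 ]
Add ρ1 to ρ3.
  [ 1  5  2  |  20 ]
  [ 0  7  3  |  30 ]
  [ 0  5  2  |  21 ]
Multiply ρ2 by 1/7.
  [ 1  5    2  |    20 ]
  [ 0  1  3/7  |  30/7 ]
  [ 0  5    2  |    21 ]
Subtract 5 times ρ2 from ρ3.
  [ 1  5     2  |    20 ]
  [ 0  1   3/7  |  30/7 ]
  [ 0  0  -1/7  |  -3/7 ]
Multiply ρ3 by -7.
  [ 1  5    2  |    20 ]
  [ 0  1  3/7  |  30/7 ]
  [ 0  0    1  |     3 ]
Subtract 3/7 times ρ3 from ρ2.
  [ 1  5  2  |  20 ]
  [ 0  1  0  |   3 ]
  [ 0  0  1  |   3 ]
Subtract 2 times ρ3 from ρ1.
  [ 1  5  0  |  14 ]
  [ 0  1  0  |   3 ]
  [ 0  0  1  |   3 ]
Subtract 5 times ρ2 from ρ1.
  [ 1  0  0  |  -1 ]
  [ 0  1  0  |   3 ]
  [ 0  0  1  |   3 ]
Reading off the last column: x = -1, y = 3, z = 3.

(-1, 3, 3)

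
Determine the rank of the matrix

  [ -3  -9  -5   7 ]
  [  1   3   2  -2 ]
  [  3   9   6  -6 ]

rank = 2

R1 -> -1/3·R1
  [ 1  3  5/3  -7/3 ]
  [ 1  3    2    -2 ]
  [ 3  9    6    -6 ]
R2 -> R2 − R1
  [ 1  3  5/3  -7/3 ]
  [ 0  0  1/3   1/3 ]
  [ 3  9    6    -6 ]
R3 -> R3 − 3·R1
  [ 1  3  5/3  -7/3 ]
  [ 0  0  1/3   1/3 ]
  [ 0  0    1     1 ]
R2 -> 3·R2
  [ 1  3  5/3  -7/3 ]
  [ 0  0    1     1 ]
  [ 0  0    1     1 ]
R3 -> R3 − R2
  [ 1  3  5/3  -7/3 ]
  [ 0  0    1     1 ]
  [ 0  0    0     0 ]
R1 -> R1 − 5/3·R2
  [ 1  3  0  -4 ]
  [ 0  0  1   1 ]
  [ 0  0  0   0 ]
The reduced form has 2 nonzero rows.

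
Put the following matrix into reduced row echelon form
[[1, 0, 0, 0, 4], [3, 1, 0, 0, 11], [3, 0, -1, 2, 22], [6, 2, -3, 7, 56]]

R2 := R2 − 3·R1
  [ 1  0   0  0   4 ]
  [ 0  1   0  0  -1 ]
  [ 3  0  -1  2  22 ]
  [ 6  2  -3  7  56 ]
R3 := R3 − 3·R1
  [ 1  0   0  0   4 ]
  [ 0  1   0  0  -1 ]
  [ 0  0  -1  2  10 ]
  [ 6  2  -3  7  56 ]
R4 := R4 − 6·R1
  [ 1  0   0  0   4 ]
  [ 0  1   0  0  -1 ]
  [ 0  0  -1  2  10 ]
  [ 0  2  -3  7  32 ]
R4 := R4 − 2·R2
  [ 1  0   0  0   4 ]
  [ 0  1   0  0  -1 ]
  [ 0  0  -1  2  10 ]
  [ 0  0  -3  7  34 ]
R3 := -1·R3
  [ 1  0   0   0    4 ]
  [ 0  1   0   0   -1 ]
  [ 0  0   1  -2  -10 ]
  [ 0  0  -3   7   34 ]
R4 := R4 + 3·R3
  [ 1  0  0   0    4 ]
  [ 0  1  0   0   -1 ]
  [ 0  0  1  -2  -10 ]
  [ 0  0  0   1    4 ]
R3 := R3 + 2·R4
  [ 1  0  0  0   4 ]
  [ 0  1  0  0  -1 ]
  [ 0  0  1  0  -2 ]
  [ 0  0  0  1   4 ]

[[1, 0, 0, 0, 4], [0, 1, 0, 0, -1], [0, 0, 1, 0, -2], [0, 0, 0, 1, 4]]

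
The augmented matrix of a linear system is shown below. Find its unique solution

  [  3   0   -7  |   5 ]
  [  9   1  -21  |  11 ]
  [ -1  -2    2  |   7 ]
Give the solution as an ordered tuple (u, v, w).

(-3, -4, -2)

R1 → 1/3·R1
  [  1   0  -7/3  |  5/3 ]
  [  9   1   -21  |   11 ]
  [ -1  -2     2  |    7 ]
R2 → R2 − 9·R1
  [  1   0  -7/3  |  5/3 ]
  [  0   1     0  |   -4 ]
  [ -1  -2     2  |    7 ]
R3 → R3 + R1
  [ 1   0  -7/3  |   5/3 ]
  [ 0   1     0  |    -4 ]
  [ 0  -2  -1/3  |  26/3 ]
R3 → R3 + 2·R2
  [ 1  0  -7/3  |  5/3 ]
  [ 0  1     0  |   -4 ]
  [ 0  0  -1/3  |  2/3 ]
R3 → -3·R3
  [ 1  0  -7/3  |  5/3 ]
  [ 0  1     0  |   -4 ]
  [ 0  0     1  |   -2 ]
R1 → R1 + 7/3·R3
  [ 1  0  0  |  -3 ]
  [ 0  1  0  |  -4 ]
  [ 0  0  1  |  -2 ]
Reading off the last column: u = -3, v = -4, w = -2.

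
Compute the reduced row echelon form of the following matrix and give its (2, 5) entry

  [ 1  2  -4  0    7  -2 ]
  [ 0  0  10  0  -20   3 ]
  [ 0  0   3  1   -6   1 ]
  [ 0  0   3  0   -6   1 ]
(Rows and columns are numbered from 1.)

r2 := 1/10·r2
  [ 1  2  -4  0   7    -2 ]
  [ 0  0   1  0  -2  3/10 ]
  [ 0  0   3  1  -6     1 ]
  [ 0  0   3  0  -6     1 ]
r3 := r3 − 3·r2
  [ 1  2  -4  0   7    -2 ]
  [ 0  0   1  0  -2  3/10 ]
  [ 0  0   0  1   0  1/10 ]
  [ 0  0   3  0  -6     1 ]
r4 := r4 − 3·r2
  [ 1  2  -4  0   7    -2 ]
  [ 0  0   1  0  -2  3/10 ]
  [ 0  0   0  1   0  1/10 ]
  [ 0  0   0  0   0  1/10 ]
r4 := 10·r4
  [ 1  2  -4  0   7    -2 ]
  [ 0  0   1  0  -2  3/10 ]
  [ 0  0   0  1   0  1/10 ]
  [ 0  0   0  0   0     1 ]
r3 := r3 − 1/10·r4
  [ 1  2  -4  0   7    -2 ]
  [ 0  0   1  0  -2  3/10 ]
  [ 0  0   0  1   0     0 ]
  [ 0  0   0  0   0     1 ]
r2 := r2 − 3/10·r4
  [ 1  2  -4  0   7  -2 ]
  [ 0  0   1  0  -2   0 ]
  [ 0  0   0  1   0   0 ]
  [ 0  0   0  0   0   1 ]
r1 := r1 + 2·r4
  [ 1  2  -4  0   7  0 ]
  [ 0  0   1  0  -2  0 ]
  [ 0  0   0  1   0  0 ]
  [ 0  0   0  0   0  1 ]
r1 := r1 + 4·r2
  [ 1  2  0  0  -1  0 ]
  [ 0  0  1  0  -2  0 ]
  [ 0  0  0  1   0  0 ]
  [ 0  0  0  0   0  1 ]

-2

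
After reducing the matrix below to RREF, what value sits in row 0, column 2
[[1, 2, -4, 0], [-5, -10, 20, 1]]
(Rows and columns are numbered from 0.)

-4

Add 5 times ρ1 to ρ2.
  [ 1  2  -4  0 ]
  [ 0  0   0  1 ]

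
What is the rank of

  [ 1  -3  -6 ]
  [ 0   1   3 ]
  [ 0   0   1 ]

R2 → R2 − 3·R3
  [ 1  -3  -6 ]
  [ 0   1   0 ]
  [ 0   0   1 ]
R1 → R1 + 6·R3
  [ 1  -3  0 ]
  [ 0   1  0 ]
  [ 0   0  1 ]
R1 → R1 + 3·R2
  [ 1  0  0 ]
  [ 0  1  0 ]
  [ 0  0  1 ]
The reduced form has 3 nonzero rows.

rank = 3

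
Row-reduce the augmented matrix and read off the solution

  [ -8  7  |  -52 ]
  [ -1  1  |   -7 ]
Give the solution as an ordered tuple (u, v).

(3, -4)

Multiply r1 by -1/8.
Add r1 to r2.
Multiply r2 by 8.
Add 7/8 times r2 to r1.
Reading off the last column: u = 3, v = -4.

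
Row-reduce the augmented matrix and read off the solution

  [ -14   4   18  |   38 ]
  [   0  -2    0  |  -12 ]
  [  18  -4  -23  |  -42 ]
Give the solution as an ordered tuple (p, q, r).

(-1, 6, 0)

Multiply r1 by -1/14.
  [  1  -2/7  -9/7  |  -19/7 ]
  [  0    -2     0  |    -12 ]
  [ 18    -4   -23  |    -42 ]
Subtract 18 times r1 from r3.
  [ 1  -2/7  -9/7  |  -19/7 ]
  [ 0    -2     0  |    -12 ]
  [ 0   8/7   1/7  |   48/7 ]
Multiply r2 by -1/2.
  [ 1  -2/7  -9/7  |  -19/7 ]
  [ 0     1     0  |      6 ]
  [ 0   8/7   1/7  |   48/7 ]
Subtract 8/7 times r2 from r3.
  [ 1  -2/7  -9/7  |  -19/7 ]
  [ 0     1     0  |      6 ]
  [ 0     0   1/7  |      0 ]
Multiply r3 by 7.
  [ 1  -2/7  -9/7  |  -19/7 ]
  [ 0     1     0  |      6 ]
  [ 0     0     1  |      0 ]
Add 9/7 times r3 to r1.
  [ 1  -2/7  0  |  -19/7 ]
  [ 0     1  0  |      6 ]
  [ 0     0  1  |      0 ]
Add 2/7 times r2 to r1.
  [ 1  0  0  |  -1 ]
  [ 0  1  0  |   6 ]
  [ 0  0  1  |   0 ]
Reading off the last column: p = -1, q = 6, r = 0.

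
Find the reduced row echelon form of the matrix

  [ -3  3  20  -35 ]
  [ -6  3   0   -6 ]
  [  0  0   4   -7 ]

[[1, 0, 0, 2], [0, 1, 0, 2], [0, 0, 1, -7/4]]

Multiply R1 by -1/3.
Add 6 times R1 to R2.
Multiply R2 by -1/3.
Multiply R3 by 1/4.
Subtract 40/3 times R3 from R2.
Add 20/3 times R3 to R1.
Add R2 to R1.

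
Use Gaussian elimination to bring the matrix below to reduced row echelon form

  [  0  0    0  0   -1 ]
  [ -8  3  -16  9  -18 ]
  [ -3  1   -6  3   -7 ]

ρ1 <=> ρ2
  [ -8  3  -16  9  -18 ]
  [  0  0    0  0   -1 ]
  [ -3  1   -6  3   -7 ]
ρ1 ← -1/8·ρ1
  [  1  -3/8   2  -9/8  9/4 ]
  [  0     0   0     0   -1 ]
  [ -3     1  -6     3   -7 ]
ρ3 ← ρ3 + 3·ρ1
  [ 1  -3/8  2  -9/8   9/4 ]
  [ 0     0  0     0    -1 ]
  [ 0  -1/8  0  -3/8  -1/4 ]
ρ2 <=> ρ3
  [ 1  -3/8  2  -9/8   9/4 ]
  [ 0  -1/8  0  -3/8  -1/4 ]
  [ 0     0  0     0    -1 ]
ρ2 ← -8·ρ2
  [ 1  -3/8  2  -9/8  9/4 ]
  [ 0     1  0     3    2 ]
  [ 0     0  0     0   -1 ]
ρ3 ← -1·ρ3
  [ 1  -3/8  2  -9/8  9/4 ]
  [ 0     1  0     3    2 ]
  [ 0     0  0     0    1 ]
ρ2 ← ρ2 − 2·ρ3
  [ 1  -3/8  2  -9/8  9/4 ]
  [ 0     1  0     3    0 ]
  [ 0     0  0     0    1 ]
ρ1 ← ρ1 − 9/4·ρ3
  [ 1  -3/8  2  -9/8  0 ]
  [ 0     1  0     3  0 ]
  [ 0     0  0     0  1 ]
ρ1 ← ρ1 + 3/8·ρ2
  [ 1  0  2  0  0 ]
  [ 0  1  0  3  0 ]
  [ 0  0  0  0  1 ]

[[1, 0, 2, 0, 0], [0, 1, 0, 3, 0], [0, 0, 0, 0, 1]]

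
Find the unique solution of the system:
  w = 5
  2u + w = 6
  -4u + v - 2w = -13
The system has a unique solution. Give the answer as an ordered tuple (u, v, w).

(1/2, -1, 5)

Form the augmented matrix and row-reduce:
  [  0  0   1  |    5 ]
  [  2  0   1  |    6 ]
  [ -4  1  -2  |  -13 ]
ρ1 <-> ρ2
ρ1 → 1/2·ρ1
ρ3 → ρ3 + 4·ρ1
ρ2 <-> ρ3
ρ1 → ρ1 − 1/2·ρ3
Reading off the last column: u = 1/2, v = -1, w = 5.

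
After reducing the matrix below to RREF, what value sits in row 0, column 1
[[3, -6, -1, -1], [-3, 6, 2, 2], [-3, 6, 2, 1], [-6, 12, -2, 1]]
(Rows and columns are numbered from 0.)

-2

R1 ← 1/3·R1
  [  1  -2  -1/3  -1/3 ]
  [ -3   6     2     2 ]
  [ -3   6     2     1 ]
  [ -6  12    -2     1 ]
R2 ← R2 + 3·R1
  [  1  -2  -1/3  -1/3 ]
  [  0   0     1     1 ]
  [ -3   6     2     1 ]
  [ -6  12    -2     1 ]
R3 ← R3 + 3·R1
  [  1  -2  -1/3  -1/3 ]
  [  0   0     1     1 ]
  [  0   0     1     0 ]
  [ -6  12    -2     1 ]
R4 ← R4 + 6·R1
  [ 1  -2  -1/3  -1/3 ]
  [ 0   0     1     1 ]
  [ 0   0     1     0 ]
  [ 0   0    -4    -1 ]
R3 ← R3 − R2
  [ 1  -2  -1/3  -1/3 ]
  [ 0   0     1     1 ]
  [ 0   0     0    -1 ]
  [ 0   0    -4    -1 ]
R4 ← R4 + 4·R2
  [ 1  -2  -1/3  -1/3 ]
  [ 0   0     1     1 ]
  [ 0   0     0    -1 ]
  [ 0   0     0     3 ]
R3 ← -1·R3
  [ 1  -2  -1/3  -1/3 ]
  [ 0   0     1     1 ]
  [ 0   0     0     1 ]
  [ 0   0     0     3 ]
R4 ← R4 − 3·R3
  [ 1  -2  -1/3  -1/3 ]
  [ 0   0     1     1 ]
  [ 0   0     0     1 ]
  [ 0   0     0     0 ]
R2 ← R2 − R3
  [ 1  -2  -1/3  -1/3 ]
  [ 0   0     1     0 ]
  [ 0   0     0     1 ]
  [ 0   0     0     0 ]
R1 ← R1 + 1/3·R3
  [ 1  -2  -1/3  0 ]
  [ 0   0     1  0 ]
  [ 0   0     0  1 ]
  [ 0   0     0  0 ]
R1 ← R1 + 1/3·R2
  [ 1  -2  0  0 ]
  [ 0   0  1  0 ]
  [ 0   0  0  1 ]
  [ 0   0  0  0 ]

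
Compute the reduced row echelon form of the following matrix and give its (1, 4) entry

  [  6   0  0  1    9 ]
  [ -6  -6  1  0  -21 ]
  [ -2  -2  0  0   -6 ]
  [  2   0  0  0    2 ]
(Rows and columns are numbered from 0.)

ρ1 ← 1/6·ρ1
  [  1   0  0  1/6  3/2 ]
  [ -6  -6  1    0  -21 ]
  [ -2  -2  0    0   -6 ]
  [  2   0  0    0    2 ]
ρ2 ← ρ2 + 6·ρ1
  [  1   0  0  1/6  3/2 ]
  [  0  -6  1    1  -12 ]
  [ -2  -2  0    0   -6 ]
  [  2   0  0    0    2 ]
ρ3 ← ρ3 + 2·ρ1
  [ 1   0  0  1/6  3/2 ]
  [ 0  -6  1    1  -12 ]
  [ 0  -2  0  1/3   -3 ]
  [ 2   0  0    0    2 ]
ρ4 ← ρ4 − 2·ρ1
  [ 1   0  0   1/6  3/2 ]
  [ 0  -6  1     1  -12 ]
  [ 0  -2  0   1/3   -3 ]
  [ 0   0  0  -1/3   -1 ]
ρ2 ← -1/6·ρ2
  [ 1   0     0   1/6  3/2 ]
  [ 0   1  -1/6  -1/6    2 ]
  [ 0  -2     0   1/3   -3 ]
  [ 0   0     0  -1/3   -1 ]
ρ3 ← ρ3 + 2·ρ2
  [ 1  0     0   1/6  3/2 ]
  [ 0  1  -1/6  -1/6    2 ]
  [ 0  0  -1/3     0    1 ]
  [ 0  0     0  -1/3   -1 ]
ρ3 ← -3·ρ3
  [ 1  0     0   1/6  3/2 ]
  [ 0  1  -1/6  -1/6    2 ]
  [ 0  0     1     0   -3 ]
  [ 0  0     0  -1/3   -1 ]
ρ4 ← -3·ρ4
  [ 1  0     0   1/6  3/2 ]
  [ 0  1  -1/6  -1/6    2 ]
  [ 0  0     1     0   -3 ]
  [ 0  0     0     1    3 ]
ρ2 ← ρ2 + 1/6·ρ4
  [ 1  0     0  1/6  3/2 ]
  [ 0  1  -1/6    0  5/2 ]
  [ 0  0     1    0   -3 ]
  [ 0  0     0    1    3 ]
ρ1 ← ρ1 − 1/6·ρ4
  [ 1  0     0  0    1 ]
  [ 0  1  -1/6  0  5/2 ]
  [ 0  0     1  0   -3 ]
  [ 0  0     0  1    3 ]
ρ2 ← ρ2 + 1/6·ρ3
  [ 1  0  0  0   1 ]
  [ 0  1  0  0   2 ]
  [ 0  0  1  0  -3 ]
  [ 0  0  0  1   3 ]

2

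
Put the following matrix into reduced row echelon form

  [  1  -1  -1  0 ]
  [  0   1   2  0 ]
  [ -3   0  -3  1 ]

Add 3 times r1 to r3.
  [ 1  -1  -1  0 ]
  [ 0   1   2  0 ]
  [ 0  -3  -6  1 ]
Add 3 times r2 to r3.
  [ 1  -1  -1  0 ]
  [ 0   1   2  0 ]
  [ 0   0   0  1 ]
Add r2 to r1.
  [ 1  0  1  0 ]
  [ 0  1  2  0 ]
  [ 0  0  0  1 ]

[[1, 0, 1, 0], [0, 1, 2, 0], [0, 0, 0, 1]]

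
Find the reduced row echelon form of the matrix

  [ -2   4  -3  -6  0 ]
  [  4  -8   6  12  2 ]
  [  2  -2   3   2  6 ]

[[1, 0, 3/2, -1, 0], [0, 1, 0, -2, 0], [0, 0, 0, 0, 1]]

Multiply R1 by -1/2.
  [ 1  -2  3/2   3  0 ]
  [ 4  -8    6  12  2 ]
  [ 2  -2    3   2  6 ]
Subtract 4 times R1 from R2.
  [ 1  -2  3/2  3  0 ]
  [ 0   0    0  0  2 ]
  [ 2  -2    3  2  6 ]
Subtract 2 times R1 from R3.
  [ 1  -2  3/2   3  0 ]
  [ 0   0    0   0  2 ]
  [ 0   2    0  -4  6 ]
Swap R2 and R3.
  [ 1  -2  3/2   3  0 ]
  [ 0   2    0  -4  6 ]
  [ 0   0    0   0  2 ]
Multiply R2 by 1/2.
  [ 1  -2  3/2   3  0 ]
  [ 0   1    0  -2  3 ]
  [ 0   0    0   0  2 ]
Multiply R3 by 1/2.
  [ 1  -2  3/2   3  0 ]
  [ 0   1    0  -2  3 ]
  [ 0   0    0   0  1 ]
Subtract 3 times R3 from R2.
  [ 1  -2  3/2   3  0 ]
  [ 0   1    0  -2  0 ]
  [ 0   0    0   0  1 ]
Add 2 times R2 to R1.
  [ 1  0  3/2  -1  0 ]
  [ 0  1    0  -2  0 ]
  [ 0  0    0   0  1 ]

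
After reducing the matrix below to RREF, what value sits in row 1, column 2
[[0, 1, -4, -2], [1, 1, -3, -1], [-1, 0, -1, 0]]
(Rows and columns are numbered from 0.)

R1 <-> R2
R3 → R3 + R1
R3 → R3 − R2
R2 → R2 + 2·R3
R1 → R1 + R3
R1 → R1 − R2

-4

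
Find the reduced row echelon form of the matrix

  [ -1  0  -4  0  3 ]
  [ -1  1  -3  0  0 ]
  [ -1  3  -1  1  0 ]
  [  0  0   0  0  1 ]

[[1, 0, 4, 0, 0], [0, 1, 1, 0, 0], [0, 0, 0, 1, 0], [0, 0, 0, 0, 1]]

Multiply R1 by -1.
  [  1  0   4  0  -3 ]
  [ -1  1  -3  0   0 ]
  [ -1  3  -1  1   0 ]
  [  0  0   0  0   1 ]
Add R1 to R2.
  [  1  0   4  0  -3 ]
  [  0  1   1  0  -3 ]
  [ -1  3  -1  1   0 ]
  [  0  0   0  0   1 ]
Add R1 to R3.
  [ 1  0  4  0  -3 ]
  [ 0  1  1  0  -3 ]
  [ 0  3  3  1  -3 ]
  [ 0  0  0  0   1 ]
Subtract 3 times R2 from R3.
  [ 1  0  4  0  -3 ]
  [ 0  1  1  0  -3 ]
  [ 0  0  0  1   6 ]
  [ 0  0  0  0   1 ]
Subtract 6 times R4 from R3.
  [ 1  0  4  0  -3 ]
  [ 0  1  1  0  -3 ]
  [ 0  0  0  1   0 ]
  [ 0  0  0  0   1 ]
Add 3 times R4 to R2.
  [ 1  0  4  0  -3 ]
  [ 0  1  1  0   0 ]
  [ 0  0  0  1   0 ]
  [ 0  0  0  0   1 ]
Add 3 times R4 to R1.
  [ 1  0  4  0  0 ]
  [ 0  1  1  0  0 ]
  [ 0  0  0  1  0 ]
  [ 0  0  0  0  1 ]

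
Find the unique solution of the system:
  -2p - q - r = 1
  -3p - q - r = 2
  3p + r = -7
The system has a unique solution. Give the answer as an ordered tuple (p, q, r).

Form the augmented matrix and row-reduce:
  [ -2  -1  -1  |   1 ]
  [ -3  -1  -1  |   2 ]
  [  3   0   1  |  -7 ]
R1 := -1/2·R1
  [  1  1/2  1/2  |  -1/2 ]
  [ -3   -1   -1  |     2 ]
  [  3    0    1  |    -7 ]
R2 := R2 + 3·R1
  [ 1  1/2  1/2  |  -1/2 ]
  [ 0  1/2  1/2  |   1/2 ]
  [ 3    0    1  |    -7 ]
R3 := R3 − 3·R1
  [ 1   1/2   1/2  |   -1/2 ]
  [ 0   1/2   1/2  |    1/2 ]
  [ 0  -3/2  -1/2  |  -11/2 ]
R2 := 2·R2
  [ 1   1/2   1/2  |   -1/2 ]
  [ 0     1     1  |      1 ]
  [ 0  -3/2  -1/2  |  -11/2 ]
R3 := R3 + 3/2·R2
  [ 1  1/2  1/2  |  -1/2 ]
  [ 0    1    1  |     1 ]
  [ 0    0    1  |    -4 ]
R2 := R2 − R3
  [ 1  1/2  1/2  |  -1/2 ]
  [ 0    1    0  |     5 ]
  [ 0    0    1  |    -4 ]
R1 := R1 − 1/2·R3
  [ 1  1/2  0  |  3/2 ]
  [ 0    1  0  |    5 ]
  [ 0    0  1  |   -4 ]
R1 := R1 − 1/2·R2
  [ 1  0  0  |  -1 ]
  [ 0  1  0  |   5 ]
  [ 0  0  1  |  -4 ]
Reading off the last column: p = -1, q = 5, r = -4.

(-1, 5, -4)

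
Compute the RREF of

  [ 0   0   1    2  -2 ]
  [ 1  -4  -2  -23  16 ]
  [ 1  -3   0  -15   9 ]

ρ1 ↔ ρ2
  [ 1  -4  -2  -23  16 ]
  [ 0   0   1    2  -2 ]
  [ 1  -3   0  -15   9 ]
ρ3 -> ρ3 − ρ1
  [ 1  -4  -2  -23  16 ]
  [ 0   0   1    2  -2 ]
  [ 0   1   2    8  -7 ]
ρ2 ↔ ρ3
  [ 1  -4  -2  -23  16 ]
  [ 0   1   2    8  -7 ]
  [ 0   0   1    2  -2 ]
ρ2 -> ρ2 − 2·ρ3
  [ 1  -4  -2  -23  16 ]
  [ 0   1   0    4  -3 ]
  [ 0   0   1    2  -2 ]
ρ1 -> ρ1 + 2·ρ3
  [ 1  -4  0  -19  12 ]
  [ 0   1  0    4  -3 ]
  [ 0   0  1    2  -2 ]
ρ1 -> ρ1 + 4·ρ2
  [ 1  0  0  -3   0 ]
  [ 0  1  0   4  -3 ]
  [ 0  0  1   2  -2 ]

[[1, 0, 0, -3, 0], [0, 1, 0, 4, -3], [0, 0, 1, 2, -2]]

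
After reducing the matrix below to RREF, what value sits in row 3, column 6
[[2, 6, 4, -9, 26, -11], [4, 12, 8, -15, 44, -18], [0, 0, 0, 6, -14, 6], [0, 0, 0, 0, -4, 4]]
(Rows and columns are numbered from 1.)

-1

R1 ← 1/2·R1
  [ 1   3  2  -9/2   13  -11/2 ]
  [ 4  12  8   -15   44    -18 ]
  [ 0   0  0     6  -14      6 ]
  [ 0   0  0     0   -4      4 ]
R2 ← R2 − 4·R1
  [ 1  3  2  -9/2   13  -11/2 ]
  [ 0  0  0     3   -8      4 ]
  [ 0  0  0     6  -14      6 ]
  [ 0  0  0     0   -4      4 ]
R2 ← 1/3·R2
  [ 1  3  2  -9/2    13  -11/2 ]
  [ 0  0  0     1  -8/3    4/3 ]
  [ 0  0  0     6   -14      6 ]
  [ 0  0  0     0    -4      4 ]
R3 ← R3 − 6·R2
  [ 1  3  2  -9/2    13  -11/2 ]
  [ 0  0  0     1  -8/3    4/3 ]
  [ 0  0  0     0     2     -2 ]
  [ 0  0  0     0    -4      4 ]
R3 ← 1/2·R3
  [ 1  3  2  -9/2    13  -11/2 ]
  [ 0  0  0     1  -8/3    4/3 ]
  [ 0  0  0     0     1     -1 ]
  [ 0  0  0     0    -4      4 ]
R4 ← R4 + 4·R3
  [ 1  3  2  -9/2    13  -11/2 ]
  [ 0  0  0     1  -8/3    4/3 ]
  [ 0  0  0     0     1     -1 ]
  [ 0  0  0     0     0      0 ]
R2 ← R2 + 8/3·R3
  [ 1  3  2  -9/2  13  -11/2 ]
  [ 0  0  0     1   0   -4/3 ]
  [ 0  0  0     0   1     -1 ]
  [ 0  0  0     0   0      0 ]
R1 ← R1 − 13·R3
  [ 1  3  2  -9/2  0  15/2 ]
  [ 0  0  0     1  0  -4/3 ]
  [ 0  0  0     0  1    -1 ]
  [ 0  0  0     0  0     0 ]
R1 ← R1 + 9/2·R2
  [ 1  3  2  0  0   3/2 ]
  [ 0  0  0  1  0  -4/3 ]
  [ 0  0  0  0  1    -1 ]
  [ 0  0  0  0  0     0 ]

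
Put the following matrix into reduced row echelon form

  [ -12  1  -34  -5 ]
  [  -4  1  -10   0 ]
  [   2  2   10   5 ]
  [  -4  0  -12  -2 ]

ρ1 ← -1/12·ρ1
ρ2 ← ρ2 + 4·ρ1
ρ3 ← ρ3 − 2·ρ1
ρ4 ← ρ4 + 4·ρ1
ρ2 ← 3/2·ρ2
ρ3 ← ρ3 − 13/6·ρ2
ρ4 ← ρ4 + 1/3·ρ2
ρ3 ← -4/5·ρ3
ρ4 ← ρ4 − 1/2·ρ3
ρ2 ← ρ2 − 5/2·ρ3
ρ1 ← ρ1 − 5/12·ρ3
ρ1 ← ρ1 + 1/12·ρ2

[[1, 0, 3, 0], [0, 1, 2, 0], [0, 0, 0, 1], [0, 0, 0, 0]]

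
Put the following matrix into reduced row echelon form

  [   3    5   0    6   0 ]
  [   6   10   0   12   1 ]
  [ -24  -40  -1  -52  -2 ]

[[1, 5/3, 0, 2, 0], [0, 0, 1, 4, 0], [0, 0, 0, 0, 1]]

Multiply ρ1 by 1/3.
  [   1  5/3   0    2   0 ]
  [   6   10   0   12   1 ]
  [ -24  -40  -1  -52  -2 ]
Subtract 6 times ρ1 from ρ2.
  [   1  5/3   0    2   0 ]
  [   0    0   0    0   1 ]
  [ -24  -40  -1  -52  -2 ]
Add 24 times ρ1 to ρ3.
  [ 1  5/3   0   2   0 ]
  [ 0    0   0   0   1 ]
  [ 0    0  -1  -4  -2 ]
Swap ρ2 and ρ3.
  [ 1  5/3   0   2   0 ]
  [ 0    0  -1  -4  -2 ]
  [ 0    0   0   0   1 ]
Multiply ρ2 by -1.
  [ 1  5/3  0  2  0 ]
  [ 0    0  1  4  2 ]
  [ 0    0  0  0  1 ]
Subtract 2 times ρ3 from ρ2.
  [ 1  5/3  0  2  0 ]
  [ 0    0  1  4  0 ]
  [ 0    0  0  0  1 ]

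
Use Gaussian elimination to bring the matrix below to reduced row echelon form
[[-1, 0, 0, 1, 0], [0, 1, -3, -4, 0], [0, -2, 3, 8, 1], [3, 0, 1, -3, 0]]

ρ1 -> -1·ρ1
  [ 1   0   0  -1  0 ]
  [ 0   1  -3  -4  0 ]
  [ 0  -2   3   8  1 ]
  [ 3   0   1  -3  0 ]
ρ4 -> ρ4 − 3·ρ1
  [ 1   0   0  -1  0 ]
  [ 0   1  -3  -4  0 ]
  [ 0  -2   3   8  1 ]
  [ 0   0   1   0  0 ]
ρ3 -> ρ3 + 2·ρ2
  [ 1  0   0  -1  0 ]
  [ 0  1  -3  -4  0 ]
  [ 0  0  -3   0  1 ]
  [ 0  0   1   0  0 ]
ρ3 -> -1/3·ρ3
  [ 1  0   0  -1     0 ]
  [ 0  1  -3  -4     0 ]
  [ 0  0   1   0  -1/3 ]
  [ 0  0   1   0     0 ]
ρ4 -> ρ4 − ρ3
  [ 1  0   0  -1     0 ]
  [ 0  1  -3  -4     0 ]
  [ 0  0   1   0  -1/3 ]
  [ 0  0   0   0   1/3 ]
ρ4 -> 3·ρ4
  [ 1  0   0  -1     0 ]
  [ 0  1  -3  -4     0 ]
  [ 0  0   1   0  -1/3 ]
  [ 0  0   0   0     1 ]
ρ3 -> ρ3 + 1/3·ρ4
  [ 1  0   0  -1  0 ]
  [ 0  1  -3  -4  0 ]
  [ 0  0   1   0  0 ]
  [ 0  0   0   0  1 ]
ρ2 -> ρ2 + 3·ρ3
  [ 1  0  0  -1  0 ]
  [ 0  1  0  -4  0 ]
  [ 0  0  1   0  0 ]
  [ 0  0  0   0  1 ]

[[1, 0, 0, -1, 0], [0, 1, 0, -4, 0], [0, 0, 1, 0, 0], [0, 0, 0, 0, 1]]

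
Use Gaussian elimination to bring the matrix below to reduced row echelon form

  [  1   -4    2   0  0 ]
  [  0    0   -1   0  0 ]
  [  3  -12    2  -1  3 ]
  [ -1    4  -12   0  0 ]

ρ3 → ρ3 − 3·ρ1
  [  1  -4    2   0  0 ]
  [  0   0   -1   0  0 ]
  [  0   0   -4  -1  3 ]
  [ -1   4  -12   0  0 ]
ρ4 → ρ4 + ρ1
  [ 1  -4    2   0  0 ]
  [ 0   0   -1   0  0 ]
  [ 0   0   -4  -1  3 ]
  [ 0   0  -10   0  0 ]
ρ2 → -1·ρ2
  [ 1  -4    2   0  0 ]
  [ 0   0    1   0  0 ]
  [ 0   0   -4  -1  3 ]
  [ 0   0  -10   0  0 ]
ρ3 → ρ3 + 4·ρ2
  [ 1  -4    2   0  0 ]
  [ 0   0    1   0  0 ]
  [ 0   0    0  -1  3 ]
  [ 0   0  -10   0  0 ]
ρ4 → ρ4 + 10·ρ2
  [ 1  -4  2   0  0 ]
  [ 0   0  1   0  0 ]
  [ 0   0  0  -1  3 ]
  [ 0   0  0   0  0 ]
ρ3 → -1·ρ3
  [ 1  -4  2  0   0 ]
  [ 0   0  1  0   0 ]
  [ 0   0  0  1  -3 ]
  [ 0   0  0  0   0 ]
ρ1 → ρ1 − 2·ρ2
  [ 1  -4  0  0   0 ]
  [ 0   0  1  0   0 ]
  [ 0   0  0  1  -3 ]
  [ 0   0  0  0   0 ]

[[1, -4, 0, 0, 0], [0, 0, 1, 0, 0], [0, 0, 0, 1, -3], [0, 0, 0, 0, 0]]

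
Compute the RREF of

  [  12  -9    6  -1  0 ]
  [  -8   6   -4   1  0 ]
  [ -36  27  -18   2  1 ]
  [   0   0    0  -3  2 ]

Multiply R1 by 1/12.
  [   1  -3/4  1/2  -1/12  0 ]
  [  -8     6   -4      1  0 ]
  [ -36    27  -18      2  1 ]
  [   0     0    0     -3  2 ]
Add 8 times R1 to R2.
  [   1  -3/4  1/2  -1/12  0 ]
  [   0     0    0    1/3  0 ]
  [ -36    27  -18      2  1 ]
  [   0     0    0     -3  2 ]
Add 36 times R1 to R3.
  [ 1  -3/4  1/2  -1/12  0 ]
  [ 0     0    0    1/3  0 ]
  [ 0     0    0     -1  1 ]
  [ 0     0    0     -3  2 ]
Multiply R2 by 3.
  [ 1  -3/4  1/2  -1/12  0 ]
  [ 0     0    0      1  0 ]
  [ 0     0    0     -1  1 ]
  [ 0     0    0     -3  2 ]
Add R2 to R3.
  [ 1  -3/4  1/2  -1/12  0 ]
  [ 0     0    0      1  0 ]
  [ 0     0    0      0  1 ]
  [ 0     0    0     -3  2 ]
Add 3 times R2 to R4.
  [ 1  -3/4  1/2  -1/12  0 ]
  [ 0     0    0      1  0 ]
  [ 0     0    0      0  1 ]
  [ 0     0    0      0  2 ]
Subtract 2 times R3 from R4.
  [ 1  -3/4  1/2  -1/12  0 ]
  [ 0     0    0      1  0 ]
  [ 0     0    0      0  1 ]
  [ 0     0    0      0  0 ]
Add 1/12 times R2 to R1.
  [ 1  -3/4  1/2  0  0 ]
  [ 0     0    0  1  0 ]
  [ 0     0    0  0  1 ]
  [ 0     0    0  0  0 ]

[[1, -3/4, 1/2, 0, 0], [0, 0, 0, 1, 0], [0, 0, 0, 0, 1], [0, 0, 0, 0, 0]]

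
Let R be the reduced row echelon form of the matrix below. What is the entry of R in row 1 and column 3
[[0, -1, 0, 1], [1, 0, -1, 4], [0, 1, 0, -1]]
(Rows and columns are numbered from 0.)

-1

Swap ρ1 and ρ2.
  [ 1   0  -1   4 ]
  [ 0  -1   0   1 ]
  [ 0   1   0  -1 ]
Multiply ρ2 by -1.
  [ 1  0  -1   4 ]
  [ 0  1   0  -1 ]
  [ 0  1   0  -1 ]
Subtract ρ2 from ρ3.
  [ 1  0  -1   4 ]
  [ 0  1   0  -1 ]
  [ 0  0   0   0 ]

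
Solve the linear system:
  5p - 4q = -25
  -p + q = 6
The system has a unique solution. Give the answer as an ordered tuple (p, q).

Form the augmented matrix and row-reduce:
  [  5  -4  |  -25 ]
  [ -1   1  |    6 ]
r1 := 1/5·r1
  [  1  -4/5  |  -5 ]
  [ -1     1  |   6 ]
r2 := r2 + r1
  [ 1  -4/5  |  -5 ]
  [ 0   1/5  |   1 ]
r2 := 5·r2
  [ 1  -4/5  |  -5 ]
  [ 0     1  |   5 ]
r1 := r1 + 4/5·r2
  [ 1  0  |  -1 ]
  [ 0  1  |   5 ]
Reading off the last column: p = -1, q = 5.

(-1, 5)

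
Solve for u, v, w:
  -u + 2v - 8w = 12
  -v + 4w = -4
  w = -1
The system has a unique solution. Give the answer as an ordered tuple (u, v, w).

(-4, 0, -1)

Form the augmented matrix and row-reduce:
  [ -1   2  -8  |  12 ]
  [  0  -1   4  |  -4 ]
  [  0   0   1  |  -1 ]
r1 := -1·r1
  [ 1  -2  8  |  -12 ]
  [ 0  -1  4  |   -4 ]
  [ 0   0  1  |   -1 ]
r2 := -1·r2
  [ 1  -2   8  |  -12 ]
  [ 0   1  -4  |    4 ]
  [ 0   0   1  |   -1 ]
r2 := r2 + 4·r3
  [ 1  -2  8  |  -12 ]
  [ 0   1  0  |    0 ]
  [ 0   0  1  |   -1 ]
r1 := r1 − 8·r3
  [ 1  -2  0  |  -4 ]
  [ 0   1  0  |   0 ]
  [ 0   0  1  |  -1 ]
r1 := r1 + 2·r2
  [ 1  0  0  |  -4 ]
  [ 0  1  0  |   0 ]
  [ 0  0  1  |  -1 ]
Reading off the last column: u = -4, v = 0, w = -1.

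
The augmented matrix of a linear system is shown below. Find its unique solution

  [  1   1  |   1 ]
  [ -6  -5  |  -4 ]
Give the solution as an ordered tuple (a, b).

(-1, 2)

R2 -> R2 + 6·R1
  [ 1  1  |  1 ]
  [ 0  1  |  2 ]
R1 -> R1 − R2
  [ 1  0  |  -1 ]
  [ 0  1  |   2 ]
Reading off the last column: a = -1, b = 2.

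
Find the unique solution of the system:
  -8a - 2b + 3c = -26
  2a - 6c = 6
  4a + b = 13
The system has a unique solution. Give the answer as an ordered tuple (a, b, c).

Form the augmented matrix and row-reduce:
  [ -8  -2   3  |  -26 ]
  [  2   0  -6  |    6 ]
  [  4   1   0  |   13 ]
r1 → -1/8·r1
  [ 1  1/4  -3/8  |  13/4 ]
  [ 2    0    -6  |     6 ]
  [ 4    1     0  |    13 ]
r2 → r2 − 2·r1
  [ 1   1/4   -3/8  |  13/4 ]
  [ 0  -1/2  -21/4  |  -1/2 ]
  [ 4     1      0  |    13 ]
r3 → r3 − 4·r1
  [ 1   1/4   -3/8  |  13/4 ]
  [ 0  -1/2  -21/4  |  -1/2 ]
  [ 0     0    3/2  |     0 ]
r2 → -2·r2
  [ 1  1/4  -3/8  |  13/4 ]
  [ 0    1  21/2  |     1 ]
  [ 0    0   3/2  |     0 ]
r3 → 2/3·r3
  [ 1  1/4  -3/8  |  13/4 ]
  [ 0    1  21/2  |     1 ]
  [ 0    0     1  |     0 ]
r2 → r2 − 21/2·r3
  [ 1  1/4  -3/8  |  13/4 ]
  [ 0    1     0  |     1 ]
  [ 0    0     1  |     0 ]
r1 → r1 + 3/8·r3
  [ 1  1/4  0  |  13/4 ]
  [ 0    1  0  |     1 ]
  [ 0    0  1  |     0 ]
r1 → r1 − 1/4·r2
  [ 1  0  0  |  3 ]
  [ 0  1  0  |  1 ]
  [ 0  0  1  |  0 ]
Reading off the last column: a = 3, b = 1, c = 0.

(3, 1, 0)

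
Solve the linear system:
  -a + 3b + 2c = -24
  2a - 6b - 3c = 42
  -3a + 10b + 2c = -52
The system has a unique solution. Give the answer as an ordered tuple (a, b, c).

(0, -4, -6)

Form the augmented matrix and row-reduce:
  [ -1   3   2  |  -24 ]
  [  2  -6  -3  |   42 ]
  [ -3  10   2  |  -52 ]
r1 → -1·r1
  [  1  -3  -2  |   24 ]
  [  2  -6  -3  |   42 ]
  [ -3  10   2  |  -52 ]
r2 → r2 − 2·r1
  [  1  -3  -2  |   24 ]
  [  0   0   1  |   -6 ]
  [ -3  10   2  |  -52 ]
r3 → r3 + 3·r1
  [ 1  -3  -2  |  24 ]
  [ 0   0   1  |  -6 ]
  [ 0   1  -4  |  20 ]
r2 ↔ r3
  [ 1  -3  -2  |  24 ]
  [ 0   1  -4  |  20 ]
  [ 0   0   1  |  -6 ]
r2 → r2 + 4·r3
  [ 1  -3  -2  |  24 ]
  [ 0   1   0  |  -4 ]
  [ 0   0   1  |  -6 ]
r1 → r1 + 2·r3
  [ 1  -3  0  |  12 ]
  [ 0   1  0  |  -4 ]
  [ 0   0  1  |  -6 ]
r1 → r1 + 3·r2
  [ 1  0  0  |   0 ]
  [ 0  1  0  |  -4 ]
  [ 0  0  1  |  -6 ]
Reading off the last column: a = 0, b = -4, c = -6.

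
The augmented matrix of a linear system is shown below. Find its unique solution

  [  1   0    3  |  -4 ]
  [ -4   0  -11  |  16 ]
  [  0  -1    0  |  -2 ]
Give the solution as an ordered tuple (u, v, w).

r2 -> r2 + 4·r1
r2 <=> r3
r2 -> -1·r2
r1 -> r1 − 3·r3
Reading off the last column: u = -4, v = 2, w = 0.

(-4, 2, 0)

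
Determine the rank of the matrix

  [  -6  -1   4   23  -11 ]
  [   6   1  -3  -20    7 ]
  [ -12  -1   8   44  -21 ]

r1 → -1/6·r1
  [   1  1/6  -2/3  -23/6  11/6 ]
  [   6    1    -3    -20     7 ]
  [ -12   -1     8     44   -21 ]
r2 → r2 − 6·r1
  [   1  1/6  -2/3  -23/6  11/6 ]
  [   0    0     1      3    -4 ]
  [ -12   -1     8     44   -21 ]
r3 → r3 + 12·r1
  [ 1  1/6  -2/3  -23/6  11/6 ]
  [ 0    0     1      3    -4 ]
  [ 0    1     0     -2     1 ]
r2 <=> r3
  [ 1  1/6  -2/3  -23/6  11/6 ]
  [ 0    1     0     -2     1 ]
  [ 0    0     1      3    -4 ]
r1 → r1 + 2/3·r3
  [ 1  1/6  0  -11/6  -5/6 ]
  [ 0    1  0     -2     1 ]
  [ 0    0  1      3    -4 ]
r1 → r1 − 1/6·r2
  [ 1  0  0  -3/2  -1 ]
  [ 0  1  0    -2   1 ]
  [ 0  0  1     3  -4 ]
The reduced form has 3 nonzero rows.

rank = 3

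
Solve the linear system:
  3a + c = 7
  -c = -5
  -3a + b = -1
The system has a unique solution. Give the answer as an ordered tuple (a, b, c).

Form the augmented matrix and row-reduce:
  [  3  0   1  |   7 ]
  [  0  0  -1  |  -5 ]
  [ -3  1   0  |  -1 ]
R1 ← 1/3·R1
R3 ← R3 + 3·R1
R2 <=> R3
R3 ← -1·R3
R2 ← R2 − R3
R1 ← R1 − 1/3·R3
Reading off the last column: a = 2/3, b = 1, c = 5.

(2/3, 1, 5)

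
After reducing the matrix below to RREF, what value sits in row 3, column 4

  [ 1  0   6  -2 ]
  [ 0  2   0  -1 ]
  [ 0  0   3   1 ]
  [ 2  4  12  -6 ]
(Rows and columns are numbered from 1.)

1/3

Subtract 2 times r1 from r4.
  [ 1  0  6  -2 ]
  [ 0  2  0  -1 ]
  [ 0  0  3   1 ]
  [ 0  4  0  -2 ]
Multiply r2 by 1/2.
  [ 1  0  6    -2 ]
  [ 0  1  0  -1/2 ]
  [ 0  0  3     1 ]
  [ 0  4  0    -2 ]
Subtract 4 times r2 from r4.
  [ 1  0  6    -2 ]
  [ 0  1  0  -1/2 ]
  [ 0  0  3     1 ]
  [ 0  0  0     0 ]
Multiply r3 by 1/3.
  [ 1  0  6    -2 ]
  [ 0  1  0  -1/2 ]
  [ 0  0  1   1/3 ]
  [ 0  0  0     0 ]
Subtract 6 times r3 from r1.
  [ 1  0  0    -4 ]
  [ 0  1  0  -1/2 ]
  [ 0  0  1   1/3 ]
  [ 0  0  0     0 ]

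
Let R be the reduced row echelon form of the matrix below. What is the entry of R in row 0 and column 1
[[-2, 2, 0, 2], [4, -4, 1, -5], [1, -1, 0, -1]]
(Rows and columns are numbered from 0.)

ρ1 ← -1/2·ρ1
  [ 1  -1  0  -1 ]
  [ 4  -4  1  -5 ]
  [ 1  -1  0  -1 ]
ρ2 ← ρ2 − 4·ρ1
  [ 1  -1  0  -1 ]
  [ 0   0  1  -1 ]
  [ 1  -1  0  -1 ]
ρ3 ← ρ3 − ρ1
  [ 1  -1  0  -1 ]
  [ 0   0  1  -1 ]
  [ 0   0  0   0 ]

-1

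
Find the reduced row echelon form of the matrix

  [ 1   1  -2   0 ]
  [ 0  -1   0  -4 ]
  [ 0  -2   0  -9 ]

R2 -> -1·R2
  [ 1   1  -2   0 ]
  [ 0   1   0   4 ]
  [ 0  -2   0  -9 ]
R3 -> R3 + 2·R2
  [ 1  1  -2   0 ]
  [ 0  1   0   4 ]
  [ 0  0   0  -1 ]
R3 -> -1·R3
  [ 1  1  -2  0 ]
  [ 0  1   0  4 ]
  [ 0  0   0  1 ]
R2 -> R2 − 4·R3
  [ 1  1  -2  0 ]
  [ 0  1   0  0 ]
  [ 0  0   0  1 ]
R1 -> R1 − R2
  [ 1  0  -2  0 ]
  [ 0  1   0  0 ]
  [ 0  0   0  1 ]

[[1, 0, -2, 0], [0, 1, 0, 0], [0, 0, 0, 1]]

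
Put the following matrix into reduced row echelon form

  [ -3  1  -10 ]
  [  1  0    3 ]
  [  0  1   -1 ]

[[1, 0, 3], [0, 1, -1], [0, 0, 0]]

r1 := -1/3·r1
  [ 1  -1/3  10/3 ]
  [ 1     0     3 ]
  [ 0     1    -1 ]
r2 := r2 − r1
  [ 1  -1/3  10/3 ]
  [ 0   1/3  -1/3 ]
  [ 0     1    -1 ]
r2 := 3·r2
  [ 1  -1/3  10/3 ]
  [ 0     1    -1 ]
  [ 0     1    -1 ]
r3 := r3 − r2
  [ 1  -1/3  10/3 ]
  [ 0     1    -1 ]
  [ 0     0     0 ]
r1 := r1 + 1/3·r2
  [ 1  0   3 ]
  [ 0  1  -1 ]
  [ 0  0   0 ]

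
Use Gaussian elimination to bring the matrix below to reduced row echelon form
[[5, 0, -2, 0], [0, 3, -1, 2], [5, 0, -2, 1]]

R1 := 1/5·R1
  [ 1  0  -2/5  0 ]
  [ 0  3    -1  2 ]
  [ 5  0    -2  1 ]
R3 := R3 − 5·R1
  [ 1  0  -2/5  0 ]
  [ 0  3    -1  2 ]
  [ 0  0     0  1 ]
R2 := 1/3·R2
  [ 1  0  -2/5    0 ]
  [ 0  1  -1/3  2/3 ]
  [ 0  0     0    1 ]
R2 := R2 − 2/3·R3
  [ 1  0  -2/5  0 ]
  [ 0  1  -1/3  0 ]
  [ 0  0     0  1 ]

[[1, 0, -2/5, 0], [0, 1, -1/3, 0], [0, 0, 0, 1]]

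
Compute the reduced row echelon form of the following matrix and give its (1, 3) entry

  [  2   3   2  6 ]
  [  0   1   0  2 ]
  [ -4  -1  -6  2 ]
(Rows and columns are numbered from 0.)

Multiply ρ1 by 1/2.
  [  1  3/2   1  3 ]
  [  0    1   0  2 ]
  [ -4   -1  -6  2 ]
Add 4 times ρ1 to ρ3.
  [ 1  3/2   1   3 ]
  [ 0    1   0   2 ]
  [ 0    5  -2  14 ]
Subtract 5 times ρ2 from ρ3.
  [ 1  3/2   1  3 ]
  [ 0    1   0  2 ]
  [ 0    0  -2  4 ]
Multiply ρ3 by -1/2.
  [ 1  3/2  1   3 ]
  [ 0    1  0   2 ]
  [ 0    0  1  -2 ]
Subtract ρ3 from ρ1.
  [ 1  3/2  0   5 ]
  [ 0    1  0   2 ]
  [ 0    0  1  -2 ]
Subtract 3/2 times ρ2 from ρ1.
  [ 1  0  0   2 ]
  [ 0  1  0   2 ]
  [ 0  0  1  -2 ]

2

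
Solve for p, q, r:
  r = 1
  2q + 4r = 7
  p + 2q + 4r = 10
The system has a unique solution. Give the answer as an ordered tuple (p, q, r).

(3, 3/2, 1)

Form the augmented matrix and row-reduce:
  [ 0  0  1  |   1 ]
  [ 0  2  4  |   7 ]
  [ 1  2  4  |  10 ]
R1 <-> R3
  [ 1  2  4  |  10 ]
  [ 0  2  4  |   7 ]
  [ 0  0  1  |   1 ]
R2 := 1/2·R2
  [ 1  2  4  |   10 ]
  [ 0  1  2  |  7/2 ]
  [ 0  0  1  |    1 ]
R2 := R2 − 2·R3
  [ 1  2  4  |   10 ]
  [ 0  1  0  |  3/2 ]
  [ 0  0  1  |    1 ]
R1 := R1 − 4·R3
  [ 1  2  0  |    6 ]
  [ 0  1  0  |  3/2 ]
  [ 0  0  1  |    1 ]
R1 := R1 − 2·R2
  [ 1  0  0  |    3 ]
  [ 0  1  0  |  3/2 ]
  [ 0  0  1  |    1 ]
Reading off the last column: p = 3, q = 3/2, r = 1.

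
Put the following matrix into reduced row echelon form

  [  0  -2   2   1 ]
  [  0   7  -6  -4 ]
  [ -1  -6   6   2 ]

[[1, 0, 0, 1], [0, 1, 0, -1], [0, 0, 1, -1/2]]

Swap ρ1 and ρ3.
  [ -1  -6   6   2 ]
  [  0   7  -6  -4 ]
  [  0  -2   2   1 ]
Multiply ρ1 by -1.
  [ 1   6  -6  -2 ]
  [ 0   7  -6  -4 ]
  [ 0  -2   2   1 ]
Multiply ρ2 by 1/7.
  [ 1   6    -6    -2 ]
  [ 0   1  -6/7  -4/7 ]
  [ 0  -2     2     1 ]
Add 2 times ρ2 to ρ3.
  [ 1  6    -6    -2 ]
  [ 0  1  -6/7  -4/7 ]
  [ 0  0   2/7  -1/7 ]
Multiply ρ3 by 7/2.
  [ 1  6    -6    -2 ]
  [ 0  1  -6/7  -4/7 ]
  [ 0  0     1  -1/2 ]
Add 6/7 times ρ3 to ρ2.
  [ 1  6  -6    -2 ]
  [ 0  1   0    -1 ]
  [ 0  0   1  -1/2 ]
Add 6 times ρ3 to ρ1.
  [ 1  6  0    -5 ]
  [ 0  1  0    -1 ]
  [ 0  0  1  -1/2 ]
Subtract 6 times ρ2 from ρ1.
  [ 1  0  0     1 ]
  [ 0  1  0    -1 ]
  [ 0  0  1  -1/2 ]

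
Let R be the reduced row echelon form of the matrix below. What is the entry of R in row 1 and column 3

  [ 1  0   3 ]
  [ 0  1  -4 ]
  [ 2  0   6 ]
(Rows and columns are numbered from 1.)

3

Subtract 2 times ρ1 from ρ3.
  [ 1  0   3 ]
  [ 0  1  -4 ]
  [ 0  0   0 ]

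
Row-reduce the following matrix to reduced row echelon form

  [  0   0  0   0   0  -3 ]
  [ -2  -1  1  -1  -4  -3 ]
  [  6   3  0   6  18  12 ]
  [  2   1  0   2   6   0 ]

ρ1 <-> ρ2
  [ -2  -1  1  -1  -4  -3 ]
  [  0   0  0   0   0  -3 ]
  [  6   3  0   6  18  12 ]
  [  2   1  0   2   6   0 ]
ρ1 ← -1/2·ρ1
  [ 1  1/2  -1/2  1/2   2  3/2 ]
  [ 0    0     0    0   0   -3 ]
  [ 6    3     0    6  18   12 ]
  [ 2    1     0    2   6    0 ]
ρ3 ← ρ3 − 6·ρ1
  [ 1  1/2  -1/2  1/2  2  3/2 ]
  [ 0    0     0    0  0   -3 ]
  [ 0    0     3    3  6    3 ]
  [ 2    1     0    2  6    0 ]
ρ4 ← ρ4 − 2·ρ1
  [ 1  1/2  -1/2  1/2  2  3/2 ]
  [ 0    0     0    0  0   -3 ]
  [ 0    0     3    3  6    3 ]
  [ 0    0     1    1  2   -3 ]
ρ2 <-> ρ3
  [ 1  1/2  -1/2  1/2  2  3/2 ]
  [ 0    0     3    3  6    3 ]
  [ 0    0     0    0  0   -3 ]
  [ 0    0     1    1  2   -3 ]
ρ2 ← 1/3·ρ2
  [ 1  1/2  -1/2  1/2  2  3/2 ]
  [ 0    0     1    1  2    1 ]
  [ 0    0     0    0  0   -3 ]
  [ 0    0     1    1  2   -3 ]
ρ4 ← ρ4 − ρ2
  [ 1  1/2  -1/2  1/2  2  3/2 ]
  [ 0    0     1    1  2    1 ]
  [ 0    0     0    0  0   -3 ]
  [ 0    0     0    0  0   -4 ]
ρ3 ← -1/3·ρ3
  [ 1  1/2  -1/2  1/2  2  3/2 ]
  [ 0    0     1    1  2    1 ]
  [ 0    0     0    0  0    1 ]
  [ 0    0     0    0  0   -4 ]
ρ4 ← ρ4 + 4·ρ3
  [ 1  1/2  -1/2  1/2  2  3/2 ]
  [ 0    0     1    1  2    1 ]
  [ 0    0     0    0  0    1 ]
  [ 0    0     0    0  0    0 ]
ρ2 ← ρ2 − ρ3
  [ 1  1/2  -1/2  1/2  2  3/2 ]
  [ 0    0     1    1  2    0 ]
  [ 0    0     0    0  0    1 ]
  [ 0    0     0    0  0    0 ]
ρ1 ← ρ1 − 3/2·ρ3
  [ 1  1/2  -1/2  1/2  2  0 ]
  [ 0    0     1    1  2  0 ]
  [ 0    0     0    0  0  1 ]
  [ 0    0     0    0  0  0 ]
ρ1 ← ρ1 + 1/2·ρ2
  [ 1  1/2  0  1  3  0 ]
  [ 0    0  1  1  2  0 ]
  [ 0    0  0  0  0  1 ]
  [ 0    0  0  0  0  0 ]

[[1, 1/2, 0, 1, 3, 0], [0, 0, 1, 1, 2, 0], [0, 0, 0, 0, 0, 1], [0, 0, 0, 0, 0, 0]]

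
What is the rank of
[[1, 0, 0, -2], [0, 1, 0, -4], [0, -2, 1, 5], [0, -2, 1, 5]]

rank = 3

R3 := R3 + 2·R2
  [ 1   0  0  -2 ]
  [ 0   1  0  -4 ]
  [ 0   0  1  -3 ]
  [ 0  -2  1   5 ]
R4 := R4 + 2·R2
  [ 1  0  0  -2 ]
  [ 0  1  0  -4 ]
  [ 0  0  1  -3 ]
  [ 0  0  1  -3 ]
R4 := R4 − R3
  [ 1  0  0  -2 ]
  [ 0  1  0  -4 ]
  [ 0  0  1  -3 ]
  [ 0  0  0   0 ]
The reduced form has 3 nonzero rows.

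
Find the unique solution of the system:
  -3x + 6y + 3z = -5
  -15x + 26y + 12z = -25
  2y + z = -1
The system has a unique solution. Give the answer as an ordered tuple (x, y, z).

Form the augmented matrix and row-reduce:
  [  -3   6   3  |   -5 ]
  [ -15  26  12  |  -25 ]
  [   0   2   1  |   -1 ]
ρ1 -> -1/3·ρ1
ρ2 -> ρ2 + 15·ρ1
ρ2 -> -1/4·ρ2
ρ3 -> ρ3 − 2·ρ2
ρ3 -> -2·ρ3
ρ2 -> ρ2 − 3/4·ρ3
ρ1 -> ρ1 + ρ3
ρ1 -> ρ1 + 2·ρ2
Reading off the last column: x = 2/3, y = -3/2, z = 2.

(2/3, -3/2, 2)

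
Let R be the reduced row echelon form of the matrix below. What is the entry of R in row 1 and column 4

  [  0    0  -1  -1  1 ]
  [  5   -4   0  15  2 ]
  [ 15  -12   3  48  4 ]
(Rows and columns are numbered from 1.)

R1 <-> R2
  [  5   -4   0  15  2 ]
  [  0    0  -1  -1  1 ]
  [ 15  -12   3  48  4 ]
R1 → 1/5·R1
  [  1  -4/5   0   3  2/5 ]
  [  0     0  -1  -1    1 ]
  [ 15   -12   3  48    4 ]
R3 → R3 − 15·R1
  [ 1  -4/5   0   3  2/5 ]
  [ 0     0  -1  -1    1 ]
  [ 0     0   3   3   -2 ]
R2 → -1·R2
  [ 1  -4/5  0  3  2/5 ]
  [ 0     0  1  1   -1 ]
  [ 0     0  3  3   -2 ]
R3 → R3 − 3·R2
  [ 1  -4/5  0  3  2/5 ]
  [ 0     0  1  1   -1 ]
  [ 0     0  0  0    1 ]
R2 → R2 + R3
  [ 1  -4/5  0  3  2/5 ]
  [ 0     0  1  1    0 ]
  [ 0     0  0  0    1 ]
R1 → R1 − 2/5·R3
  [ 1  -4/5  0  3  0 ]
  [ 0     0  1  1  0 ]
  [ 0     0  0  0  1 ]

3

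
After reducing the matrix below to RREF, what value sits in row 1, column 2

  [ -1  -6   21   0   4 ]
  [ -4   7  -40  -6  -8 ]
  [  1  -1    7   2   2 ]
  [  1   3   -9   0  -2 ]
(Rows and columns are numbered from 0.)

r1 ← -1·r1
  [  1   6  -21   0  -4 ]
  [ -4   7  -40  -6  -8 ]
  [  1  -1    7   2   2 ]
  [  1   3   -9   0  -2 ]
r2 ← r2 + 4·r1
  [ 1   6   -21   0   -4 ]
  [ 0  31  -124  -6  -24 ]
  [ 1  -1     7   2    2 ]
  [ 1   3    -9   0   -2 ]
r3 ← r3 − r1
  [ 1   6   -21   0   -4 ]
  [ 0  31  -124  -6  -24 ]
  [ 0  -7    28   2    6 ]
  [ 1   3    -9   0   -2 ]
r4 ← r4 − r1
  [ 1   6   -21   0   -4 ]
  [ 0  31  -124  -6  -24 ]
  [ 0  -7    28   2    6 ]
  [ 0  -3    12   0    2 ]
r2 ← 1/31·r2
  [ 1   6  -21      0      -4 ]
  [ 0   1   -4  -6/31  -24/31 ]
  [ 0  -7   28      2       6 ]
  [ 0  -3   12      0       2 ]
r3 ← r3 + 7·r2
  [ 1   6  -21      0      -4 ]
  [ 0   1   -4  -6/31  -24/31 ]
  [ 0   0    0  20/31   18/31 ]
  [ 0  -3   12      0       2 ]
r4 ← r4 + 3·r2
  [ 1  6  -21       0      -4 ]
  [ 0  1   -4   -6/31  -24/31 ]
  [ 0  0    0   20/31   18/31 ]
  [ 0  0    0  -18/31  -10/31 ]
r3 ← 31/20·r3
  [ 1  6  -21       0      -4 ]
  [ 0  1   -4   -6/31  -24/31 ]
  [ 0  0    0       1    9/10 ]
  [ 0  0    0  -18/31  -10/31 ]
r4 ← r4 + 18/31·r3
  [ 1  6  -21      0      -4 ]
  [ 0  1   -4  -6/31  -24/31 ]
  [ 0  0    0      1    9/10 ]
  [ 0  0    0      0     1/5 ]
r4 ← 5·r4
  [ 1  6  -21      0      -4 ]
  [ 0  1   -4  -6/31  -24/31 ]
  [ 0  0    0      1    9/10 ]
  [ 0  0    0      0       1 ]
r3 ← r3 − 9/10·r4
  [ 1  6  -21      0      -4 ]
  [ 0  1   -4  -6/31  -24/31 ]
  [ 0  0    0      1       0 ]
  [ 0  0    0      0       1 ]
r2 ← r2 + 24/31·r4
  [ 1  6  -21      0  -4 ]
  [ 0  1   -4  -6/31   0 ]
  [ 0  0    0      1   0 ]
  [ 0  0    0      0   1 ]
r1 ← r1 + 4·r4
  [ 1  6  -21      0  0 ]
  [ 0  1   -4  -6/31  0 ]
  [ 0  0    0      1  0 ]
  [ 0  0    0      0  1 ]
r2 ← r2 + 6/31·r3
  [ 1  6  -21  0  0 ]
  [ 0  1   -4  0  0 ]
  [ 0  0    0  1  0 ]
  [ 0  0    0  0  1 ]
r1 ← r1 − 6·r2
  [ 1  0   3  0  0 ]
  [ 0  1  -4  0  0 ]
  [ 0  0   0  1  0 ]
  [ 0  0   0  0  1 ]

-4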